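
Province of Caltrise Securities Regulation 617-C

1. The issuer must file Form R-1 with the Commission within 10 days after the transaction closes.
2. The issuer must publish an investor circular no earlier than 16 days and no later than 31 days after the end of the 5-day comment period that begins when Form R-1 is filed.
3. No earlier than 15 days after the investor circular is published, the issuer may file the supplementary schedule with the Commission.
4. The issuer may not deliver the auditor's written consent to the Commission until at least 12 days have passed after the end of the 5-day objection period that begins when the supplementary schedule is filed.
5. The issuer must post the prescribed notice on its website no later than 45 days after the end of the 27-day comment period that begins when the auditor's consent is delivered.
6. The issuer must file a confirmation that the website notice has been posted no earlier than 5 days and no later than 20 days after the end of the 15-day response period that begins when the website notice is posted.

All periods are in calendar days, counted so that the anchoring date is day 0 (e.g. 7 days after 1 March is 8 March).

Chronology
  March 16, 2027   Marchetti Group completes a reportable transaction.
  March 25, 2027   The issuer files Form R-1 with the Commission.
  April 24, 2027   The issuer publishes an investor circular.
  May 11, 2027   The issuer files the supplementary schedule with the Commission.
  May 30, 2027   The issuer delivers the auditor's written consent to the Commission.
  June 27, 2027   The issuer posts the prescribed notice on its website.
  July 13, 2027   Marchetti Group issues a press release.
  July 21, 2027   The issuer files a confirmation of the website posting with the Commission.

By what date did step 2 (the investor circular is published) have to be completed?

Form R-1 is filed on March 25, 2027; the 5-day comment period therefore ends March 30, 2027, and step 2 runs from that date. The window is 16–31 days after March 30, 2027; it closes on April 30, 2027.

April 30, 2027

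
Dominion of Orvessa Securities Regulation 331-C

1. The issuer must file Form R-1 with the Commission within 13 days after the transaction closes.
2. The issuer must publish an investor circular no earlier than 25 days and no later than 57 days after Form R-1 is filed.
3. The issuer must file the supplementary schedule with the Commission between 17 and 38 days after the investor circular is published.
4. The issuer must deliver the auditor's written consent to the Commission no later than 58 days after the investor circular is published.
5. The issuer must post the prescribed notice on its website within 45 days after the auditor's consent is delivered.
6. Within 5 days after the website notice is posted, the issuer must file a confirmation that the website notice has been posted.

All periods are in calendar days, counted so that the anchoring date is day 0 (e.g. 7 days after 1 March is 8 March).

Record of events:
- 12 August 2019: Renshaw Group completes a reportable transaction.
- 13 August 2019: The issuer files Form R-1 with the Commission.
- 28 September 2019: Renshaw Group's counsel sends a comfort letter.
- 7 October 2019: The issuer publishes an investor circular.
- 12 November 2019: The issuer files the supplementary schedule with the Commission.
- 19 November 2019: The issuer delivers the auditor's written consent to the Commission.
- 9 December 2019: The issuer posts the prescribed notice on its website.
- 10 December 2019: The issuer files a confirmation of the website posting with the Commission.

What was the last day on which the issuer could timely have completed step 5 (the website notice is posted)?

Step 5 runs from 19 November 2019, when the auditor's consent is delivered. 45 days after 19 November 2019 is 3 January 2020.

3 January 2020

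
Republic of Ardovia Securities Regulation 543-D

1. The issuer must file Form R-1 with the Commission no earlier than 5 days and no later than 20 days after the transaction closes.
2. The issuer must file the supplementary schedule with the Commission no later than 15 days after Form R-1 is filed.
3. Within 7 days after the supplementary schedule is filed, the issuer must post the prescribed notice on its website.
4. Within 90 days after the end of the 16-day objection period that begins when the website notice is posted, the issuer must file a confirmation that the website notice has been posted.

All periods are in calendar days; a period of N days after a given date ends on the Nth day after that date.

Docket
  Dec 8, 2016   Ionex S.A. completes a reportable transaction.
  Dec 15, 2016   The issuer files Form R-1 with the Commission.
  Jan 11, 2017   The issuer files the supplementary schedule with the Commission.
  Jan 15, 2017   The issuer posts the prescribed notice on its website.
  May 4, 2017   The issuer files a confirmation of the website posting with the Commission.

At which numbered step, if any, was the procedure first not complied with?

Step 2

Step 1: the window is 5–20 days after Dec 8, 2016 (when the transaction closes), so Dec 13, 2016 through Dec 28, 2016; done Dec 15, 2016 — within the window.
Step 2: 15 days after Dec 15, 2016 (when Form R-1 is filed) is Dec 30, 2016; done Jan 11, 2017 — 12 days late.
Later steps need not be reached.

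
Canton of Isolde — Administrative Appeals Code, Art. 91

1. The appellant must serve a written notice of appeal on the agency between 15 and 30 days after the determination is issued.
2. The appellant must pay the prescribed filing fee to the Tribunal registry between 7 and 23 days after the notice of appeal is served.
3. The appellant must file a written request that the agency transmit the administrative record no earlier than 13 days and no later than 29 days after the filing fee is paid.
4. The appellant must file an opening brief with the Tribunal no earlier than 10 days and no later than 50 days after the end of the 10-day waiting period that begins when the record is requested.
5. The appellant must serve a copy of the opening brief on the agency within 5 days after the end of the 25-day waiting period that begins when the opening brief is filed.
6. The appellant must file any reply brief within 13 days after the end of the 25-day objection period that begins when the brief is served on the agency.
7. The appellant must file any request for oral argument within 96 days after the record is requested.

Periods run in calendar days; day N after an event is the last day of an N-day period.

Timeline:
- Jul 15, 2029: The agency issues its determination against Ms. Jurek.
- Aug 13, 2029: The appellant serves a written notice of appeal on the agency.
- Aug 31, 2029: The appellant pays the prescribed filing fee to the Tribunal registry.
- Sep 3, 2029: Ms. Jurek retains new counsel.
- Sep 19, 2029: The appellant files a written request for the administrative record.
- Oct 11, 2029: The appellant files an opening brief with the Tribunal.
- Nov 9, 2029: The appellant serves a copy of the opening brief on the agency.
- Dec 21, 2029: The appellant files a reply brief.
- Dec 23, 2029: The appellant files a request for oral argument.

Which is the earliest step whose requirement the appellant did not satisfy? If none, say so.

(1) the permitted window runs from Jul 15, 2029 + 15 = Jul 30, 2029 to Jul 15, 2029 + 30 = Aug 14, 2029; done Aug 13, 2029 — within the window.
(2) the permitted window runs from Aug 13, 2029 + 7 = Aug 20, 2029 to Aug 13, 2029 + 23 = Sep 5, 2029; done Aug 31, 2029 — within the window.
(3) the permitted window runs from Aug 31, 2029 + 13 = Sep 13, 2029 to Aug 31, 2029 + 29 = Sep 29, 2029; done Sep 19, 2029, which is between those dates.
(4) the permitted window runs from Sep 29, 2029 + 10 = Oct 9, 2029 to Sep 29, 2029 + 50 = Nov 18, 2029; done Oct 11, 2029, which is between those dates.
(5) due by Nov 5, 2029 + 5 days = Nov 10, 2029; Nov 9, 2029 is within that limit.
(6) due by Dec 4, 2029 + 13 days = Dec 17, 2029; not done until Dec 21, 2029, 4 days after the deadline.
That is the first point of non-compliance.

Step 6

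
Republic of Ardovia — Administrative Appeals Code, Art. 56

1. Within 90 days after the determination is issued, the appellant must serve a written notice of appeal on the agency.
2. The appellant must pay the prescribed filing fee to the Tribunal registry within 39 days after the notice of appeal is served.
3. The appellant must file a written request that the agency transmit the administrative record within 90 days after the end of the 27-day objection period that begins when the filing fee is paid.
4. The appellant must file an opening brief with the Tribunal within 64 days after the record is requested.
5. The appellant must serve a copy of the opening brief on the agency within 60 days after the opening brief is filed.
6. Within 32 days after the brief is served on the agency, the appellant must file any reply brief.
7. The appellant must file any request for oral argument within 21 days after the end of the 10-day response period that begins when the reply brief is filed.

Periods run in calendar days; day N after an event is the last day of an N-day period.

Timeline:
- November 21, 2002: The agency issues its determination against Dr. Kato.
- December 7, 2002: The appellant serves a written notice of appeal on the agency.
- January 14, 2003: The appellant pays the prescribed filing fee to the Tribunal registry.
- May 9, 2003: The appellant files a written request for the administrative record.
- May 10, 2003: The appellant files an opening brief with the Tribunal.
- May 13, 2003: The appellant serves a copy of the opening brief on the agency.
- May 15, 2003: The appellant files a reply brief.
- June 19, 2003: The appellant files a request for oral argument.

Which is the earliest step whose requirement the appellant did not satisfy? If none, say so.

Step 7

(1) due by November 21, 2002 + 90 days = February 19, 2003; completed December 7, 2002, before the deadline.
(2) due by December 7, 2002 + 39 days = January 15, 2003; completed January 14, 2003, before the deadline.
(3) due by February 10, 2003 + 90 days = May 11, 2003; May 9, 2003 is within that limit.
(4) due by May 9, 2003 + 64 days = July 12, 2003; completed May 10, 2003, before the deadline.
(5) due by May 10, 2003 + 60 days = July 9, 2003; May 13, 2003 is within that limit.
(6) due by May 13, 2003 + 32 days = June 14, 2003; completed May 15, 2003, before the deadline.
(7) due by May 25, 2003 + 21 days = June 15, 2003; June 19, 2003 misses that deadline by 4 days.
That is the first point of non-compliance.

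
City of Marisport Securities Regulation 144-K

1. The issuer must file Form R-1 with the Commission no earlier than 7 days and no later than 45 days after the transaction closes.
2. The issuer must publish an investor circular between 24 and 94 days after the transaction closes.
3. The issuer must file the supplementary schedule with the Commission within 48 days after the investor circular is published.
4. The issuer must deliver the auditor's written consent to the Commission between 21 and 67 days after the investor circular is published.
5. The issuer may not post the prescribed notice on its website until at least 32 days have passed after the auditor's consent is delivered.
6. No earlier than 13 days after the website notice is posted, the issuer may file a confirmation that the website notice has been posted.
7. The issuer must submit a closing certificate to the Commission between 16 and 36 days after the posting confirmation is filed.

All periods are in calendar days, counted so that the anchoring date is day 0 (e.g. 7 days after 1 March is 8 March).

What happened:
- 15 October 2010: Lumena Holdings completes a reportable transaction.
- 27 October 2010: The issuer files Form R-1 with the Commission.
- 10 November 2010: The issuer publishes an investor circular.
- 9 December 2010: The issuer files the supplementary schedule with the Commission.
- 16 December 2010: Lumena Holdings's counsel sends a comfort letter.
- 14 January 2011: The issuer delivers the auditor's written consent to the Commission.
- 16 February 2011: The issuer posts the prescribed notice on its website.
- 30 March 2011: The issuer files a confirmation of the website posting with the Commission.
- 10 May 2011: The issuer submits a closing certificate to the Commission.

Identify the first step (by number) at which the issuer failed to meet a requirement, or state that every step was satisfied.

Step 7

(1) the permitted window runs from 15 October 2010 + 7 = 22 October 2010 to 15 October 2010 + 45 = 29 November 2010; done 27 October 2010 — within the window.
(2) the permitted window runs from 15 October 2010 + 24 = 8 November 2010 to 15 October 2010 + 94 = 17 January 2011; done 10 November 2010 — within the window.
(3) due by 10 November 2010 + 48 days = 28 December 2010; 9 December 2010 is within that limit.
(4) the permitted window runs from 10 November 2010 + 21 = 1 December 2010 to 10 November 2010 + 67 = 16 January 2011; done 14 January 2011, which is between those dates.
(5) permitted from 14 January 2011 + 32 days = 15 February 2011 onward; 16 February 2011 is on or after that date.
(6) permitted from 16 February 2011 + 13 days = 1 March 2011 onward; done 30 March 2011 — permitted.
(7) the permitted window runs from 30 March 2011 + 16 = 15 April 2011 to 30 March 2011 + 36 = 5 May 2011; done 10 May 2011 — 5 days after the window closed.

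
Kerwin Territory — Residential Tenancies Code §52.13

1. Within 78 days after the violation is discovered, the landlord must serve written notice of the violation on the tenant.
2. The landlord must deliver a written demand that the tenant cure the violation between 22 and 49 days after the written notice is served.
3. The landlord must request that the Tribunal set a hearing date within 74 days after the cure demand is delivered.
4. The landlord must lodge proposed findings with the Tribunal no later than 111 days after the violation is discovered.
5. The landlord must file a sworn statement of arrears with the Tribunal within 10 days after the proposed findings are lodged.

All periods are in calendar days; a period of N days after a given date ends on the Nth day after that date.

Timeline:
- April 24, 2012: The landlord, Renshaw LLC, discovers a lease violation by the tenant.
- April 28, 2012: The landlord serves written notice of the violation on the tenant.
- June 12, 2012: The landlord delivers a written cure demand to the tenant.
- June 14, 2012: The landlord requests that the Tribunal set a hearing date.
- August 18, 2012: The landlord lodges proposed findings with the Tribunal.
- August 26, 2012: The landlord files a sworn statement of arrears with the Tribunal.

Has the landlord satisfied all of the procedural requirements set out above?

Step 1: 78 days after April 24, 2012 (when the violation is discovered) is July 11, 2012; April 28, 2012 is within that limit.
Step 2: the window is 22–49 days after April 28, 2012 (when the written notice is served), so May 20, 2012 through June 16, 2012; done June 12, 2012, which is between those dates.
Step 3: 74 days after June 12, 2012 (when the cure demand is delivered) is August 25, 2012; done June 14, 2012 — timely.
Step 4: 111 days after April 24, 2012 (when the violation is discovered) is August 13, 2012; done August 18, 2012 — 5 days late.

No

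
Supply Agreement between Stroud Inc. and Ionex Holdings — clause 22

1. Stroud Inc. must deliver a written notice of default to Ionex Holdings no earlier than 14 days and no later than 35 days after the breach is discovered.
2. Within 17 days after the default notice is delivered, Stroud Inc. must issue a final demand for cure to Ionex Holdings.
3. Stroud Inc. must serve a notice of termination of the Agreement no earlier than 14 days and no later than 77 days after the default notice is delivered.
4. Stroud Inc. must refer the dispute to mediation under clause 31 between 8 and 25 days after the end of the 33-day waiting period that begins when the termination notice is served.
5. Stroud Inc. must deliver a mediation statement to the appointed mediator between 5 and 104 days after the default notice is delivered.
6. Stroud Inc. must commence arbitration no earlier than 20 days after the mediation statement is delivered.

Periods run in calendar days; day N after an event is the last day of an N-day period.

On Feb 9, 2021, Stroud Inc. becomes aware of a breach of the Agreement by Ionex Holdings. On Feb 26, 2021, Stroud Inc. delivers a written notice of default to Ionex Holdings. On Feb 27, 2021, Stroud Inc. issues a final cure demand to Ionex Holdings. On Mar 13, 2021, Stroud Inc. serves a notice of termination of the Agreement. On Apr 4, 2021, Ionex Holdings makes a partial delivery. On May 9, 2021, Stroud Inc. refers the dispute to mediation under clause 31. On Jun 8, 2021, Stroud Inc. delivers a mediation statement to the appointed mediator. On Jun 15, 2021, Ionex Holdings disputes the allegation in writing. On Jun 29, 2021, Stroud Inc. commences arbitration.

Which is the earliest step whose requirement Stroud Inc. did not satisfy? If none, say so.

None — every step was satisfied

(1) the permitted window runs from Feb 9, 2021 + 14 = Feb 23, 2021 to Feb 9, 2021 + 35 = Mar 16, 2021; done Feb 26, 2021 — within the window.
(2) due by Feb 26, 2021 + 17 days = Mar 15, 2021; done Feb 27, 2021 — timely.
(3) the permitted window runs from Feb 26, 2021 + 14 = Mar 12, 2021 to Feb 26, 2021 + 77 = May 14, 2021; Mar 13, 2021 falls inside that range.
(4) the permitted window runs from Apr 15, 2021 + 8 = Apr 23, 2021 to Apr 15, 2021 + 25 = May 10, 2021; May 9, 2021 falls inside that range.
(5) the permitted window runs from Feb 26, 2021 + 5 = Mar 3, 2021 to Feb 26, 2021 + 104 = Jun 10, 2021; Jun 8, 2021 falls inside that range.
(6) permitted from Jun 8, 2021 + 20 days = Jun 28, 2021 onward; done Jun 29, 2021, after the minimum wait.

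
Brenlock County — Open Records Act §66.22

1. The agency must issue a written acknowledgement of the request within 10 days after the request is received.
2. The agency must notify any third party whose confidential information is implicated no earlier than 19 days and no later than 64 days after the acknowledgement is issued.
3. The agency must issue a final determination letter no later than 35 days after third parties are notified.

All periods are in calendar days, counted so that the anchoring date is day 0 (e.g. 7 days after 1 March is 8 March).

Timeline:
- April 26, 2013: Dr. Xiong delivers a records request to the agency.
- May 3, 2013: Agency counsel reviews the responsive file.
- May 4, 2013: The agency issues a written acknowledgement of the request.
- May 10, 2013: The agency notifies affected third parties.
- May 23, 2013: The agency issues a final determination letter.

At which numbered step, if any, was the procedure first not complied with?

Step 2

Step 1 — counting 10 days from April 26, 2013 (when the request is received) gives a deadline of May 6, 2013; done May 4, 2013 — timely.
Step 2 — 19 and 64 days from May 4, 2013 (when the acknowledgement is issued) are May 23, 2013 and July 7, 2013 respectively; May 10, 2013 is 13 days too early.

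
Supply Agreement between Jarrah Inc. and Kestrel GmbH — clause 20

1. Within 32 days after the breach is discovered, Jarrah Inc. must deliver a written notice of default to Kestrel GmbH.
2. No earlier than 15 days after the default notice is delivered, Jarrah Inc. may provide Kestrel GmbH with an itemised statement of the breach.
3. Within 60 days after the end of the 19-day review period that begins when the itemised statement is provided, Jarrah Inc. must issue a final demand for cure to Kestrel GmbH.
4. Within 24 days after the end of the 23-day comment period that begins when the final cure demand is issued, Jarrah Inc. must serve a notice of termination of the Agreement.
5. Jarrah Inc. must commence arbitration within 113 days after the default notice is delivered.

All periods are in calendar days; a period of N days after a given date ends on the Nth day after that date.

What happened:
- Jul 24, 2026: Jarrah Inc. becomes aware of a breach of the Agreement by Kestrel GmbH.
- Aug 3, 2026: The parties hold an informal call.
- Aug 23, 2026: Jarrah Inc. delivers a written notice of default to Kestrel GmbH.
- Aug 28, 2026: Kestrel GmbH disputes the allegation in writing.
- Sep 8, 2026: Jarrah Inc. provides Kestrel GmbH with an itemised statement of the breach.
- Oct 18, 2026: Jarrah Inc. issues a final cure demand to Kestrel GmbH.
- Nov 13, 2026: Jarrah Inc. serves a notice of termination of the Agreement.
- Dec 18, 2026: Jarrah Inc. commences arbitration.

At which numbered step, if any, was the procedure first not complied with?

Step 5

Step 1: 32 days after Jul 24, 2026 (when the breach is discovered) is Aug 25, 2026; completed Aug 23, 2026, before the deadline.
Step 2: the earliest permitted date is 15 days after Aug 23, 2026 (when the default notice is delivered), i.e. Sep 7, 2026; done Sep 8, 2026 — permitted.
Step 3: 60 days after Sep 27, 2026 (end of the 19-day review period, which began when the itemised statement is provided on Sep 8, 2026) is Nov 26, 2026; done Oct 18, 2026 — timely.
Step 4: 24 days after Nov 10, 2026 (end of the 23-day comment period, which began when the final cure demand is issued on Oct 18, 2026) is Dec 4, 2026; Nov 13, 2026 is within that limit.
Step 5: 113 days after Aug 23, 2026 (when the default notice is delivered) is Dec 14, 2026; done Dec 18, 2026 — 4 days late.
The procedure was therefore not followed at step 5.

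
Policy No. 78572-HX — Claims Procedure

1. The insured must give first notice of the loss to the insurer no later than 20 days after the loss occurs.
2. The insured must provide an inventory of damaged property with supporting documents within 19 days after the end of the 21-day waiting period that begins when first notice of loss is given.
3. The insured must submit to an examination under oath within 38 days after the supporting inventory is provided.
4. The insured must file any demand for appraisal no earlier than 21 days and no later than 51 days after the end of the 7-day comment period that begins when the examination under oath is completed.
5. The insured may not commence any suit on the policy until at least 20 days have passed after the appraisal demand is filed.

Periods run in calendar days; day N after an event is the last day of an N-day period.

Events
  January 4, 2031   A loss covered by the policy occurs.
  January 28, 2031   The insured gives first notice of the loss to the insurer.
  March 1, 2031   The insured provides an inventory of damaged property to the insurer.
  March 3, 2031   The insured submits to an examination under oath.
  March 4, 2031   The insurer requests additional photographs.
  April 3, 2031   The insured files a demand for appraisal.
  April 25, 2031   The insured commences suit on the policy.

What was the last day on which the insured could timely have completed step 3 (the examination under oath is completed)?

Step 3 runs from March 1, 2031, when the supporting inventory is provided. 38 days after March 1, 2031 is April 8, 2031.

April 8, 2031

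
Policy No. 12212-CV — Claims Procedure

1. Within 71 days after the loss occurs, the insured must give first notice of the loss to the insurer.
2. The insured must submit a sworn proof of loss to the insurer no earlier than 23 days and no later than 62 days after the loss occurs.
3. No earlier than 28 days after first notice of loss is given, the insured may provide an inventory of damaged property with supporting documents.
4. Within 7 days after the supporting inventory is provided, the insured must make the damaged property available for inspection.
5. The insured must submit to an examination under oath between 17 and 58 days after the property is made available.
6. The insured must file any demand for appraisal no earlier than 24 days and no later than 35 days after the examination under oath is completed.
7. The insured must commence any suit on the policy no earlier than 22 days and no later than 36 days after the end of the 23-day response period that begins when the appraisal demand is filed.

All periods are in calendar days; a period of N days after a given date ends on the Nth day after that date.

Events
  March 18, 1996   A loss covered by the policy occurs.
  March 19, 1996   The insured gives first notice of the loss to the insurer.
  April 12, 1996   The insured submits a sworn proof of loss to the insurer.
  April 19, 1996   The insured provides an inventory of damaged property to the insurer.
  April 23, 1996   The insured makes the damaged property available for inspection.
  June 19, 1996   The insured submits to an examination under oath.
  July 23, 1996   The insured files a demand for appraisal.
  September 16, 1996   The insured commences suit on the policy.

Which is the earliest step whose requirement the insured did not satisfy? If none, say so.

Step 1: 71 days after March 18, 1996 (when the loss occurs) is May 28, 1996; March 19, 1996 is within that limit.
Step 2: the window is 23–62 days after March 18, 1996 (when the loss occurs), so April 10, 1996 through May 19, 1996; done April 12, 1996, which is between those dates.
Step 3: the earliest permitted date is 28 days after March 19, 1996 (when first notice of loss is given), i.e. April 16, 1996; done April 19, 1996 — permitted.
Step 4: 7 days after April 19, 1996 (when the supporting inventory is provided) is April 26, 1996; done April 23, 1996 — timely.
Step 5: the window is 17–58 days after April 23, 1996 (when the property is made available), so May 10, 1996 through June 20, 1996; done June 19, 1996 — within the window.
Step 6: the window is 24–35 days after June 19, 1996 (when the examination under oath is completed), so July 13, 1996 through July 24, 1996; done July 23, 1996 — within the window.
Step 7: the window is 22–36 days after August 15, 1996 (end of the 23-day response period, which began when the appraisal demand is filed on July 23, 1996), so September 6, 1996 through September 20, 1996; September 16, 1996 falls inside that range.

None — every step was satisfied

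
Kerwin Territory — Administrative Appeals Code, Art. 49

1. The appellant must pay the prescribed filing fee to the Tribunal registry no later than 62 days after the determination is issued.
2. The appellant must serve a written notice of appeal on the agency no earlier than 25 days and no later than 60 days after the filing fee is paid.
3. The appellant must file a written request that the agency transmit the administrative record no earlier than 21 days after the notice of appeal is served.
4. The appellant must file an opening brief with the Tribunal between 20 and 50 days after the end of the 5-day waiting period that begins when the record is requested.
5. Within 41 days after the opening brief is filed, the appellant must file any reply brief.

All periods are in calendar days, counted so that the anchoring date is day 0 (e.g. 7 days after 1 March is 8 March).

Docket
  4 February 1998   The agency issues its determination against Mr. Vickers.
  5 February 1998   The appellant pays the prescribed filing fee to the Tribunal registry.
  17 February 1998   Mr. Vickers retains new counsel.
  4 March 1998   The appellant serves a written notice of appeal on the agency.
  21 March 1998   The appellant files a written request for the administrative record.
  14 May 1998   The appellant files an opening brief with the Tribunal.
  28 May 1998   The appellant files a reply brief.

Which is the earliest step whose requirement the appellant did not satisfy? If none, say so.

Step 3

Step 1 — counting 62 days from 4 February 1998 (when the determination is issued) gives a deadline of 7 April 1998; completed 5 February 1998, before the deadline.
Step 2 — 25 and 60 days from 5 February 1998 (when the filing fee is paid) are 2 March 1998 and 6 April 1998 respectively; done 4 March 1998, which is between those dates.
Step 3 — must wait 21 days from 4 March 1998 (when the notice of appeal is served), so not before 25 March 1998; 21 March 1998 is 4 days before the earliest permitted date.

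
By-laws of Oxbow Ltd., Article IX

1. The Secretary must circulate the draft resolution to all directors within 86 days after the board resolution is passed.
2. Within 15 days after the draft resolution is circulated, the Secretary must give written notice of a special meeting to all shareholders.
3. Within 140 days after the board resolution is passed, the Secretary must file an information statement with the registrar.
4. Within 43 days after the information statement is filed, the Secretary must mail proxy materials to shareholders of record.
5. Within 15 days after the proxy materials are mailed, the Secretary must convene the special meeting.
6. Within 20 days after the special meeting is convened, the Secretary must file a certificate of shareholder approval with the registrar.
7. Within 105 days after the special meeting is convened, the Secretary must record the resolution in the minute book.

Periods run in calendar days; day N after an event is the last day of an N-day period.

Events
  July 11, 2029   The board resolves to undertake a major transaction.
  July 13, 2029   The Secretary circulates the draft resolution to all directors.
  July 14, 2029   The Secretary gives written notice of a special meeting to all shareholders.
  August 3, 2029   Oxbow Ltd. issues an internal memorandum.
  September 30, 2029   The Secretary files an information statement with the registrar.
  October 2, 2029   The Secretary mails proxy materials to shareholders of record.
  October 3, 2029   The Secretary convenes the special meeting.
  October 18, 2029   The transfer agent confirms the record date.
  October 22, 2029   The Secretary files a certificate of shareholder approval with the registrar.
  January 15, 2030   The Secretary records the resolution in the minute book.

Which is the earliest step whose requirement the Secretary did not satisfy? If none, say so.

None — every step was satisfied

Step 1: 86 days after July 11, 2029 (when the board resolution is passed) is October 5, 2029; completed July 13, 2029, before the deadline.
Step 2: 15 days after July 13, 2029 (when the draft resolution is circulated) is July 28, 2029; completed July 14, 2029, before the deadline.
Step 3: 140 days after July 11, 2029 (when the board resolution is passed) is November 28, 2029; completed September 30, 2029, before the deadline.
Step 4: 43 days after September 30, 2029 (when the information statement is filed) is November 12, 2029; October 2, 2029 is within that limit.
Step 5: 15 days after October 2, 2029 (when the proxy materials are mailed) is October 17, 2029; October 3, 2029 is within that limit.
Step 6: 20 days after October 3, 2029 (when the special meeting is convened) is October 23, 2029; done October 22, 2029 — timely.
Step 7: 105 days after October 3, 2029 (when the special meeting is convened) is January 16, 2030; done January 15, 2030 — timely.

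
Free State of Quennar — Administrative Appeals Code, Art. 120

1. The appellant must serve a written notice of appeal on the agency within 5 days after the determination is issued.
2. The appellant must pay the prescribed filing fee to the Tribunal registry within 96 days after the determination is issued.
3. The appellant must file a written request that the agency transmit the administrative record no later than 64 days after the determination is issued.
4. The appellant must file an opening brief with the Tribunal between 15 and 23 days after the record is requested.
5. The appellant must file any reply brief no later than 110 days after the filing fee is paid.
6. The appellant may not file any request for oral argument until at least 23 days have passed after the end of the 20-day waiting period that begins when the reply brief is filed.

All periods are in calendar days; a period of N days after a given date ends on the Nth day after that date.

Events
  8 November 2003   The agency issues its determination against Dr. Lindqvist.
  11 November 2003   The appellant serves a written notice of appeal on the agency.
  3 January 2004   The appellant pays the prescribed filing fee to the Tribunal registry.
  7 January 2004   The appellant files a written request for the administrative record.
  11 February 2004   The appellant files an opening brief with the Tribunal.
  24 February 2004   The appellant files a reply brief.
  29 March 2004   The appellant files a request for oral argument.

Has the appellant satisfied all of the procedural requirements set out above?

No

(1) due by 8 November 2003 + 5 days = 13 November 2003; done 11 November 2003 — timely.
(2) due by 8 November 2003 + 96 days = 12 February 2004; 3 January 2004 is within that limit.
(3) due by 8 November 2003 + 64 days = 11 January 2004; 7 January 2004 is within that limit.
(4) the permitted window runs from 7 January 2004 + 15 = 22 January 2004 to 7 January 2004 + 23 = 30 January 2004; 11 February 2004 is 12 days past the end of the window.
The procedure was therefore not followed at step 4.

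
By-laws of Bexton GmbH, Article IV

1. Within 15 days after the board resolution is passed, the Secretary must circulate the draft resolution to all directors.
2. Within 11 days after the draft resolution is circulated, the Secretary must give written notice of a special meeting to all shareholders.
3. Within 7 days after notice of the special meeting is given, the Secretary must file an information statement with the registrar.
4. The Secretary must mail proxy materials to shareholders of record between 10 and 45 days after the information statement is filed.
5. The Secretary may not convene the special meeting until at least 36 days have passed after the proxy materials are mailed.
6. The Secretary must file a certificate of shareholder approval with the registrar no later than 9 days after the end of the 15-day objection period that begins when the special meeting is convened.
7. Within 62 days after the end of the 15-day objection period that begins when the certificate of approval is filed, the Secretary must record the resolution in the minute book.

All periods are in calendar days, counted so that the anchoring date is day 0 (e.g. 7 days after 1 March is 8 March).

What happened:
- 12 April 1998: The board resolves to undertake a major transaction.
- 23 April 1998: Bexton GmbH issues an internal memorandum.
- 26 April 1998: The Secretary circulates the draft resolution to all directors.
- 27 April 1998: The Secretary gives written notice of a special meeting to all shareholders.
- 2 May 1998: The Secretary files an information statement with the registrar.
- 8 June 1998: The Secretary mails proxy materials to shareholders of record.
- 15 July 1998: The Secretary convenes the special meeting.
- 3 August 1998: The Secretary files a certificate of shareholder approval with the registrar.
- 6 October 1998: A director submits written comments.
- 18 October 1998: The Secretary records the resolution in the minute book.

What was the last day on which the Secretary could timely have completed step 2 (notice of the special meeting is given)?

7 May 1998

Step 2 runs from 26 April 1998, when the draft resolution is circulated. 11 days after 26 April 1998 is 7 May 1998.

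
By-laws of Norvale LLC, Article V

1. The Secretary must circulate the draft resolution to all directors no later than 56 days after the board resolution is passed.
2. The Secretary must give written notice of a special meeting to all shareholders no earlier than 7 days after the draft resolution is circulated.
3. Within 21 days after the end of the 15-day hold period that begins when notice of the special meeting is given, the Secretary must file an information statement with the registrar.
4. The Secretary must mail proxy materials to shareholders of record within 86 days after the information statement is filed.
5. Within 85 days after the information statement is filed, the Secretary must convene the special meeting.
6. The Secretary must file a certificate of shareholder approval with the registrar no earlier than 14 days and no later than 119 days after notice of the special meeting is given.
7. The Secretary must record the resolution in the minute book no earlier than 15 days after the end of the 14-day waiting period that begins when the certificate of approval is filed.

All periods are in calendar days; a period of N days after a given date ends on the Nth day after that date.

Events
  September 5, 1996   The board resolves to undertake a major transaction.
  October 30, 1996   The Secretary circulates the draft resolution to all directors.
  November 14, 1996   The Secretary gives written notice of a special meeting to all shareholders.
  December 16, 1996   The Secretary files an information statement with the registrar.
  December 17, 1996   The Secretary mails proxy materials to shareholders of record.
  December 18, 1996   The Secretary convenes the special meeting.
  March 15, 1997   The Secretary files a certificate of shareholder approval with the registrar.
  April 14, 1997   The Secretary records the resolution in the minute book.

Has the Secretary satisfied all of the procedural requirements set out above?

No

Step 1: 56 days after September 5, 1996 (when the board resolution is passed) is October 31, 1996; done October 30, 1996 — timely.
Step 2: the earliest permitted date is 7 days after October 30, 1996 (when the draft resolution is circulated), i.e. November 6, 1996; done November 14, 1996, after the minimum wait.
Step 3: 21 days after November 29, 1996 (end of the 15-day hold period, which began when notice of the special meeting is given on November 14, 1996) is December 20, 1996; completed December 16, 1996, before the deadline.
Step 4: 86 days after December 16, 1996 (when the information statement is filed) is March 12, 1997; December 17, 1996 is within that limit.
Step 5: 85 days after December 16, 1996 (when the information statement is filed) is March 11, 1997; completed December 18, 1996, before the deadline.
Step 6: the window is 14–119 days after November 14, 1996 (when notice of the special meeting is given), so November 28, 1996 through March 13, 1997; March 15, 1997 is 2 days past the end of the window.
The analysis stops there.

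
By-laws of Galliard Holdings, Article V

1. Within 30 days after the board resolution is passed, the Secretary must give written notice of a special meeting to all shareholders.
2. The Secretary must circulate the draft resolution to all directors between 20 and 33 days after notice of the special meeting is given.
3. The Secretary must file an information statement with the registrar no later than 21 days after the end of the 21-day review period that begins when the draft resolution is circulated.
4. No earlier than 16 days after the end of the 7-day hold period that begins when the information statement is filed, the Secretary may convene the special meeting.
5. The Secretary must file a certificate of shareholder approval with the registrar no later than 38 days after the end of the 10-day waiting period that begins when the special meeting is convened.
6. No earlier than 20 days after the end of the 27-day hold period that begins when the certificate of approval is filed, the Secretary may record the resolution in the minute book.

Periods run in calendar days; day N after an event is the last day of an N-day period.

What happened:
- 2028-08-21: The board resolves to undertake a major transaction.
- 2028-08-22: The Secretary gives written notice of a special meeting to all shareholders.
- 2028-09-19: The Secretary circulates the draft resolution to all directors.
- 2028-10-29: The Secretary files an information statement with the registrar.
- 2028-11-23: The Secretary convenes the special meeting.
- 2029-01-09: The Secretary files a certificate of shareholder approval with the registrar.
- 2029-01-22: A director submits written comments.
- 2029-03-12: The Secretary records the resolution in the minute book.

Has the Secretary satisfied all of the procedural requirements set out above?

Step 1: 30 days after 2028-08-21 (when the board resolution is passed) is 2028-09-20; done 2028-08-22 — timely.
Step 2: the window is 20–33 days after 2028-08-22 (when notice of the special meeting is given), so 2028-09-11 through 2028-09-24; done 2028-09-19, which is between those dates.
Step 3: 21 days after 2028-10-10 (end of the 21-day review period, which began when the draft resolution is circulated on 2028-09-19) is 2028-10-31; completed 2028-10-29, before the deadline.
Step 4: the earliest permitted date is 16 days after 2028-11-05 (end of the 7-day hold period, which began when the information statement is filed on 2028-10-29), i.e. 2028-11-21; done 2028-11-23 — permitted.
Step 5: 38 days after 2028-12-03 (end of the 10-day waiting period, which began when the special meeting is convened on 2028-11-23) is 2029-01-10; completed 2029-01-09, before the deadline.
Step 6: the earliest permitted date is 20 days after 2029-02-05 (end of the 27-day hold period, which began when the certificate of approval is filed on 2029-01-09), i.e. 2029-02-25; done 2029-03-12 — permitted.

Yes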